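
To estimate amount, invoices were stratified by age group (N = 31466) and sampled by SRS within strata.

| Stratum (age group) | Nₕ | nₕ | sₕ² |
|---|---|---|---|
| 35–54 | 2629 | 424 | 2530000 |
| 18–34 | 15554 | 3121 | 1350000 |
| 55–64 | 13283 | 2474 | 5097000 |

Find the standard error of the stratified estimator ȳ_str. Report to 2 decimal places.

Var(ȳ_str) = Σₕ Wₕ²(1 − fₕ)sₕ²/nₕ with Wₕ = Nₕ/N, N = 31466.
35–54: Wₕ = 0.08355050; term = 0.08355050²·(1 − 0.16127805)·2530000/424 = 34.935806.
18–34: Wₕ = 0.49431132; term = 0.49431132²·(1 − 0.20065578)·1350000/3121 = 84.484094.
55–64: Wₕ = 0.42213818; term = 0.42213818²·(1 − 0.18625311)·5097000/2474 = 298.75388.
Sum = 418.17378.
SE = √(418.17378) = 20.45.

20.45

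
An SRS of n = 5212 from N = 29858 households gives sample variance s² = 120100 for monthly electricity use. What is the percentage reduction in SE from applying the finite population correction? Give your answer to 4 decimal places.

9.1462

f = n/N = 5212/29858 = 0.17455958.
SE_no-fpc = √(s²/n) = 4.8003102; SE_fpc = √((1−f)s²/n) = 4.3612619.
Ratio = √(1−f) = 0.90853752. Reduction = 100·(1 − 0.90853752) = 9.1462%.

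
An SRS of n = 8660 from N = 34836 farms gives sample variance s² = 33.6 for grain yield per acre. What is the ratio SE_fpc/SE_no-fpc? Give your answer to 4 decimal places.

0.8668

f = n/N = 8660/34836 = 0.24859341.
SE_no-fpc = √(s²/n) = 0.062288904; SE_fpc = √((1−f)s²/n) = 0.053994335.
Ratio = √(1−f) = 0.86683712.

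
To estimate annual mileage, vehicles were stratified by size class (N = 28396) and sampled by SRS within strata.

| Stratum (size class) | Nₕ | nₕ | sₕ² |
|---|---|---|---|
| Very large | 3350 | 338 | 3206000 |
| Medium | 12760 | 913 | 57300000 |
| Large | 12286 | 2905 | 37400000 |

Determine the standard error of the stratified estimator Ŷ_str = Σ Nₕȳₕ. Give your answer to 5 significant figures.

Var(Ŷ_str) = Σₕ Nₕ²(1 − fₕ)sₕ²/nₕ.
Very large: 3350²·(1 − 338/3350)·3206000/338 = 9.5707637 × 10^10.
Medium: 12760²·(1 − 913/12760)·57300000/913 = 9.487306 × 10^12.
Large: 12286²·(1 − 2905/12286)·37400000/2905 = 1.4838333 × 10^12.
Sum = 1.1066847 × 10^13.
SE = √(1.1066847 × 10^13) = 3.3267 × 10^6.

3.3267 × 10^6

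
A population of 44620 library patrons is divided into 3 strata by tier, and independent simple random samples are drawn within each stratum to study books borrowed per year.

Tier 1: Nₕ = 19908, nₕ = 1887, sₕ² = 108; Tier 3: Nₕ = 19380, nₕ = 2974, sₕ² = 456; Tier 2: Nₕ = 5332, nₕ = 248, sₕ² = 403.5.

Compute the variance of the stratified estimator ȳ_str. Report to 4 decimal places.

Var(ȳ_str) = Σₕ Wₕ²(1 − fₕ)sₕ²/nₕ with Wₕ = Nₕ/N, N = 44620.
Tier 1: Wₕ = 0.44616764; term = 0.44616764²·(1 − 0.09478602)·108/1887 = 0.010313338.
Tier 3: Wₕ = 0.43433438; term = 0.43433438²·(1 − 0.15345717)·456/2974 = 0.024486191.
Tier 2: Wₕ = 0.11949798; term = 0.11949798²·(1 − 0.04651163)·403.5/248 = 0.022152789.
Sum = 0.056952318.

0.0570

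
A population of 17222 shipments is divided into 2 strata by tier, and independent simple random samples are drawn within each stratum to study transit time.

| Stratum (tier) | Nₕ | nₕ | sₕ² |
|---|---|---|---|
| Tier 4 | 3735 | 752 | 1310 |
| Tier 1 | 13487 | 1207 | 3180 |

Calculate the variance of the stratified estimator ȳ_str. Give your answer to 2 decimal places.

Var(ȳ_str) = Σₕ Wₕ²(1 − fₕ)sₕ²/nₕ with Wₕ = Nₕ/N, N = 17222.
Tier 4: Wₕ = 0.21687377; term = 0.21687377²·(1 − 0.20133869)·1310/752 = 0.065438019.
Tier 1: Wₕ = 0.78312623; term = 0.78312623²·(1 − 0.08949359)·3180/1207 = 1.471182.
Sum = 1.53662.

1.54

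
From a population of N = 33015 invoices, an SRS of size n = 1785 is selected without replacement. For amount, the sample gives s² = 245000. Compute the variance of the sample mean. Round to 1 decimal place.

129.8

Under SRS without replacement, Var(ȳ) = (1 − f)·s²/n with f = n/N = 1785/33015 = 0.05406633.
Var(ȳ) = (1 − 0.05406633)·245000/1785 = 0.94593367·137.2549 = 129.83403.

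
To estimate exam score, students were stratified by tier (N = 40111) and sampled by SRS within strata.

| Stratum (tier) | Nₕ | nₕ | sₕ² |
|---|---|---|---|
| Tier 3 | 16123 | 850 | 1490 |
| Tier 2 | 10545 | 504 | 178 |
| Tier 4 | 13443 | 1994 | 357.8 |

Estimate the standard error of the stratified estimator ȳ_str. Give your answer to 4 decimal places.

0.5556

Var(ȳ_str) = Σₕ Wₕ²(1 − fₕ)sₕ²/nₕ with Wₕ = Nₕ/N, N = 40111.
Tier 3: Wₕ = 0.40195956; term = 0.40195956²·(1 − 0.05271972)·1490/850 = 0.26829376.
Tier 2: Wₕ = 0.26289547; term = 0.26289547²·(1 − 0.04779516)·178/504 = 0.023242671.
Tier 4: Wₕ = 0.33514497; term = 0.33514497²·(1 − 0.14832999)·357.8/1994 = 0.017165322.
Sum = 0.30870175.
SE = √(0.30870175) = 0.5556.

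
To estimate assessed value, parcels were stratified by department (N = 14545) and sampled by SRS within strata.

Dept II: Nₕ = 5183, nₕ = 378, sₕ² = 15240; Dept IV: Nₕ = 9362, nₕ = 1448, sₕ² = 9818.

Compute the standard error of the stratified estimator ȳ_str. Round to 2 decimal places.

Var(ȳ_str) = Σₕ Wₕ²(1 − fₕ)sₕ²/nₕ with Wₕ = Nₕ/N, N = 14545.
Dept II: Wₕ = 0.35634239; term = 0.35634239²·(1 − 0.07293074)·15240/378 = 4.7461375.
Dept IV: Wₕ = 0.64365761; term = 0.64365761²·(1 − 0.15466781)·9818/1448 = 2.3746067.
Sum = 7.1207442.
SE = √(7.1207442) = 2.67.

2.67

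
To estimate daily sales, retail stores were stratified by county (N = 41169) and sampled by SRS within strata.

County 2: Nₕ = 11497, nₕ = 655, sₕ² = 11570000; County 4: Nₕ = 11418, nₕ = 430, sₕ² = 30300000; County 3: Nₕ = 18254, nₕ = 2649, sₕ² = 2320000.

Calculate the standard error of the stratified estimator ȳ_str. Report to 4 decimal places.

Var(ȳ_str) = Σₕ Wₕ²(1 − fₕ)sₕ²/nₕ with Wₕ = Nₕ/N, N = 41169.
County 2: Wₕ = 0.27926352; term = 0.27926352²·(1 − 0.05697138)·11570000/655 = 1299.1083.
County 4: Wₕ = 0.27734460; term = 0.27734460²·(1 − 0.03765984)·30300000/430 = 5216.0558.
County 3: Wₕ = 0.44339187; term = 0.44339187²·(1 − 0.14511888)·2320000/2649 = 147.19302.
Sum = 6662.3571.
SE = √(6662.3571) = 81.6233.

81.6233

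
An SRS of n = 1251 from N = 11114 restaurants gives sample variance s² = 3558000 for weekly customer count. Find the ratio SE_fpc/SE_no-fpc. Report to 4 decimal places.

0.9420

f = n/N = 1251/11114 = 0.11256073.
SE_no-fpc = √(s²/n) = 53.330336; SE_fpc = √((1−f)s²/n) = 50.239307.
Ratio = √(1−f) = 0.94203995.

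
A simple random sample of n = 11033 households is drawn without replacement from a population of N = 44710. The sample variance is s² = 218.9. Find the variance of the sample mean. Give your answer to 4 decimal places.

Under SRS without replacement, Var(ȳ) = (1 − f)·s²/n with f = n/N = 11033/44710 = 0.24676806.
Var(ȳ) = (1 − 0.24676806)·218.9/11033 = 0.75323194·0.019840479 = 0.014944482.

0.0149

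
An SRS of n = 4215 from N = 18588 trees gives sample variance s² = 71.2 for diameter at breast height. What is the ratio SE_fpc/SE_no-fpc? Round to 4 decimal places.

0.8793

f = n/N = 4215/18588 = 0.22675920.
SE_no-fpc = √(s²/n) = 0.12996943; SE_fpc = √((1−f)s²/n) = 0.11428746.
Ratio = √(1−f) = 0.87934112.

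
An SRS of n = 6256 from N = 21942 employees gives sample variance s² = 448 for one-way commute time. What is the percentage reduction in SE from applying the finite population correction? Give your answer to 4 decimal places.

f = n/N = 6256/21942 = 0.28511530.
SE_no-fpc = √(s²/n) = 0.26760279; SE_fpc = √((1−f)s²/n) = 0.22626045.
Ratio = √(1−f) = 0.84550854. Reduction = 100·(1 − 0.84550854) = 15.4491%.

15.4491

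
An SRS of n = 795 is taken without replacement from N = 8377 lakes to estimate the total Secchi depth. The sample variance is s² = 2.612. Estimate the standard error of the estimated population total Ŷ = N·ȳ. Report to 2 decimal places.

Var(Ŷ) = N²·Var(ȳ) = N²·(1 − n/N)·s²/n.
f = 795/8377 = 0.09490271; Var(ȳ) = 0.90509729·2.612/795 = 0.0029737285.
Var(Ŷ) = 8377² · 0.0029737285 = 208678.81.
SE(Ŷ) = √(208678.81) = 456.81.

456.81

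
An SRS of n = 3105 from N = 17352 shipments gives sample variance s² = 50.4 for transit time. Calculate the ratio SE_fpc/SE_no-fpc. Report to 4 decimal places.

f = n/N = 3105/17352 = 0.17894191.
SE_no-fpc = √(s²/n) = 0.12740441; SE_fpc = √((1−f)s²/n) = 0.11544401.
Ratio = √(1−f) = 0.90612256.

0.9061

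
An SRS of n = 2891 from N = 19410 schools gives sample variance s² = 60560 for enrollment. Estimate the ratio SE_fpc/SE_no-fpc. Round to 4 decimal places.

f = n/N = 2891/19410 = 0.14894384.
SE_no-fpc = √(s²/n) = 4.5768733; SE_fpc = √((1−f)s²/n) = 4.2222894.
Ratio = √(1−f) = 0.92252705.

0.9225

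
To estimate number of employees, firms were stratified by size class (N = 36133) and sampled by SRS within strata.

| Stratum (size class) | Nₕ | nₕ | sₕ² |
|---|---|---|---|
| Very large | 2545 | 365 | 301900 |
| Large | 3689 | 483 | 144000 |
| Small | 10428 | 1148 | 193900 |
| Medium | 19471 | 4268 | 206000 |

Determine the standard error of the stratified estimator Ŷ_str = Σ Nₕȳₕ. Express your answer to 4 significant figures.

Var(Ŷ_str) = Σₕ Nₕ²(1 − fₕ)sₕ²/nₕ.
Very large: 2545²·(1 − 365/2545)·301900/365 = 4.5889627 × 10^9.
Large: 3689²·(1 − 483/3689)·144000/483 = 3.5260424 × 10^9.
Small: 10428²·(1 − 1148/10428)·193900/1148 = 1.6345 × 10^10.
Medium: 19471²·(1 − 4268/19471)·206000/4268 = 1.4287635 × 10^10.
Sum = 3.874764 × 10^10.
SE = √(3.874764 × 10^10) = 196800.

196800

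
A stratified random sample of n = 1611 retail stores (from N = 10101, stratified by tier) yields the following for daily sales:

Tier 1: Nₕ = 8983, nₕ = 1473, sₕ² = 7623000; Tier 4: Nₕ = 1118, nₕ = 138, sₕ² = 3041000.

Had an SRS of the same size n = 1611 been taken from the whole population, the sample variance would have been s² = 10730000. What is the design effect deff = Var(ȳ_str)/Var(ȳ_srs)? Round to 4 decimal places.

Var(ȳ_str) = Σ Wₕ²(1−fₕ)sₕ²/nₕ with Wₕ = Nₕ/10101:
  Tier 1: (8983/10101)²·(1−1473/8983)·7623000/1473 = 3421.809
  Tier 4: (1118/10101)²·(1−138/1118)·3041000/138 = 236.63363
  → Var(ȳ_str) = 3658.4426.
Var(ȳ_srs) = (1 − 1611/10101)·10730000/1611 = 5598.1883.
deff = 3658.4426 / 5598.1883 = 0.6535.

0.6535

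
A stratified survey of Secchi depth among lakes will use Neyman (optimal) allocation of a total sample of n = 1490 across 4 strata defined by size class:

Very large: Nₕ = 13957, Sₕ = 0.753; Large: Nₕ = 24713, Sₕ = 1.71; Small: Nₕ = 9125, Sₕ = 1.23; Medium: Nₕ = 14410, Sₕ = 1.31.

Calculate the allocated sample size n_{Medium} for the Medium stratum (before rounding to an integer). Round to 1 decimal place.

339.4

Neyman allocation: nₕ = n·NₕSₕ / Σⱼ NⱼSⱼ.
Σ NⱼSⱼ = 13957·0.753 + 24713·1.71 + 9125·1.23 + 14410·1.31 = 82869.701.
n_{Medium} = 1490·14410·1.31 / 82869.701 = 339.4.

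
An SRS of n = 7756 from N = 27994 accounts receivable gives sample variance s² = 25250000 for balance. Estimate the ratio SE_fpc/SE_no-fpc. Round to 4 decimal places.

f = n/N = 7756/27994 = 0.27705937.
SE_no-fpc = √(s²/n) = 57.057375; SE_fpc = √((1−f)s²/n) = 48.513556.
Ratio = √(1−f) = 0.85025915.

0.8503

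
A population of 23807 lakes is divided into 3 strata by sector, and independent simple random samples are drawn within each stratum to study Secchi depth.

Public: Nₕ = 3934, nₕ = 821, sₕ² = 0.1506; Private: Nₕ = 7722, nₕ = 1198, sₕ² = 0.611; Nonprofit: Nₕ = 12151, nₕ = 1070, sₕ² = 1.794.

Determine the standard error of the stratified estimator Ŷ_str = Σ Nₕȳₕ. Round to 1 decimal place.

Var(Ŷ_str) = Σₕ Nₕ²(1 − fₕ)sₕ²/nₕ.
Public: 3934²·(1 − 821/3934)·0.1506/821 = 2246.4424.
Private: 7722²·(1 − 1198/7722)·0.611/1198 = 25693.788.
Nonprofit: 12151²·(1 − 1070/12151)·1.794/1070 = 225750.98.
Sum = 253691.21.
SE = √(253691.21) = 503.7.

503.7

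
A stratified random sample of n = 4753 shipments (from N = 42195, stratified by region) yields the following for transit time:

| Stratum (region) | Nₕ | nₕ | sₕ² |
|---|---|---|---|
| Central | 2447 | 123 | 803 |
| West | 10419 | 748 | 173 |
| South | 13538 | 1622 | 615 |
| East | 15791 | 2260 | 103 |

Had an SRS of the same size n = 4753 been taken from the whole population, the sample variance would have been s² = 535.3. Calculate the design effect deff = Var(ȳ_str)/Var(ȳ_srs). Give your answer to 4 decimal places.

0.7381

Var(ȳ_str) = Σ Wₕ²(1−fₕ)sₕ²/nₕ with Wₕ = Nₕ/42195:
  Central: (2447/42195)²·(1−123/2447)·803/123 = 0.02085252
  West: (10419/42195)²·(1−748/10419)·173/748 = 0.013089406
  South: (13538/42195)²·(1−1622/13538)·615/1622 = 0.034354789
  East: (15791/42195)²·(1−2260/15791)·103/2260 = 0.0054694837
  → Var(ȳ_str) = 0.073766199.
Var(ȳ_srs) = (1 − 4753/42195)·535.3/4753 = 0.099937269.
deff = 0.073766199 / 0.099937269 = 0.7381.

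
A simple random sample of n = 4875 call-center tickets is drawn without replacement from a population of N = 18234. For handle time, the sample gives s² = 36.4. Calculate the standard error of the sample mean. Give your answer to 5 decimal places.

0.07396

Under SRS without replacement, Var(ȳ) = (1 − f)·s²/n with f = n/N = 4875/18234 = 0.26735768.
Var(ȳ) = (1 − 0.26735768)·36.4/4875 = 0.73264232·0.0074666667 = 0.005470396.
SE(ȳ) = √(0.005470396) = 0.07396.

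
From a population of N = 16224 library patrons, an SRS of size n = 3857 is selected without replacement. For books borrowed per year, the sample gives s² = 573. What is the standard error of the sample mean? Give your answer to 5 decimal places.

Under SRS without replacement, Var(ȳ) = (1 − f)·s²/n with f = n/N = 3857/16224 = 0.23773422.
Var(ȳ) = (1 − 0.23773422)·573/3857 = 0.76226578·0.14856106 = 0.11324301.
SE(ȳ) = √(0.11324301) = 0.33652.

0.33652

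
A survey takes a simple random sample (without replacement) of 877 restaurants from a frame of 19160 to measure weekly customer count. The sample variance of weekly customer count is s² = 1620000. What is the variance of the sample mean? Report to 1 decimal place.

1762.7

Under SRS without replacement, Var(ȳ) = (1 − f)·s²/n with f = n/N = 877/19160 = 0.04577244.
Var(ȳ) = (1 − 0.04577244)·1620000/877 = 0.95422756·1847.2064 = 1762.6552.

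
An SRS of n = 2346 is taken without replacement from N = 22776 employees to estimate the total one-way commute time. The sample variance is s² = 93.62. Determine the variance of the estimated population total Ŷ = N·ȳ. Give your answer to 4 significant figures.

Var(Ŷ) = N²·Var(ȳ) = N²·(1 − n/N)·s²/n.
f = 2346/22776 = 0.10300316; Var(ȳ) = 0.89699684·93.62/2346 = 0.035795756.
Var(Ŷ) = 22776² · 0.035795756 = 1.8568912 × 10^7.

1.857 × 10^7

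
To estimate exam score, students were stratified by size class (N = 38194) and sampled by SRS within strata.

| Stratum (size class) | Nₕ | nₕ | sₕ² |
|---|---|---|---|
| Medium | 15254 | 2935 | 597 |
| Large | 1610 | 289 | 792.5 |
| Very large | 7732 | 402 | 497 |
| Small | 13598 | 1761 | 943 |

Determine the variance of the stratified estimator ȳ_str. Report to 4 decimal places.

0.1373

Var(ȳ_str) = Σₕ Wₕ²(1 − fₕ)sₕ²/nₕ with Wₕ = Nₕ/N, N = 38194.
Medium: Wₕ = 0.39938210; term = 0.39938210²·(1 − 0.19240855)·597/2935 = 0.026202042.
Large: Wₕ = 0.04215322; term = 0.04215322²·(1 − 0.17950311)·792.5/289 = 0.0039979728.
Very large: Wₕ = 0.20244017; term = 0.20244017²·(1 − 0.05199172)·497/402 = 0.048032575.
Small: Wₕ = 0.35602451; term = 0.35602451²·(1 − 0.12950434)·943/1761 = 0.059085203.
Sum = 0.13731779.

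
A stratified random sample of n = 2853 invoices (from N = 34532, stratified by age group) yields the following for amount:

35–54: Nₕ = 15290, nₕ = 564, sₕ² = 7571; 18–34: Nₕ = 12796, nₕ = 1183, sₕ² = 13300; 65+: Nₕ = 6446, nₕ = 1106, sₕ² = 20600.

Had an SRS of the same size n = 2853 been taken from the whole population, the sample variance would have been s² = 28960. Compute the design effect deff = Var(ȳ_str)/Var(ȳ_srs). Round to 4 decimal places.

Var(ȳ_str) = Σ Wₕ²(1−fₕ)sₕ²/nₕ with Wₕ = Nₕ/34532:
  35–54: (15290/34532)²·(1−564/15290)·7571/564 = 2.534679
  18–34: (12796/34532)²·(1−1183/12796)·13300/1183 = 1.4010128
  65+: (6446/34532)²·(1−1106/6446)·20600/1106 = 0.53765066
  → Var(ȳ_str) = 4.4733425.
Var(ȳ_srs) = (1 − 2853/34532)·28960/2853 = 9.3120761.
deff = 4.4733425 / 9.3120761 = 0.4804.

0.4804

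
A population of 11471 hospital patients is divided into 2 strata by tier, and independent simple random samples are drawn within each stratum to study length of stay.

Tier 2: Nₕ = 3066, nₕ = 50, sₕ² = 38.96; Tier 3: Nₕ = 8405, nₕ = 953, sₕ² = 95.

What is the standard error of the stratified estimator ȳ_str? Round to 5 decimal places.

Var(ȳ_str) = Σₕ Wₕ²(1 − fₕ)sₕ²/nₕ with Wₕ = Nₕ/N, N = 11471.
Tier 2: Wₕ = 0.26728271; term = 0.26728271²·(1 − 0.01630789)·38.96/50 = 0.054758289.
Tier 3: Wₕ = 0.73271729; term = 0.73271729²·(1 − 0.11338489)·95/953 = 0.047450272.
Sum = 0.10220856.
SE = √(0.10220856) = 0.31970.

0.31970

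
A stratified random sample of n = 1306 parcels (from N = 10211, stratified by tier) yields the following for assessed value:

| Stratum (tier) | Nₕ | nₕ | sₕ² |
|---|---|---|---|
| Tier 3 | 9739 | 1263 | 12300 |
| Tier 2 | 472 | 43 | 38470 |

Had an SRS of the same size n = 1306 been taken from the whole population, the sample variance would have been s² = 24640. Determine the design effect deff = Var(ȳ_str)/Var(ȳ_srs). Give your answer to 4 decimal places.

0.5742

Var(ȳ_str) = Σ Wₕ²(1−fₕ)sₕ²/nₕ with Wₕ = Nₕ/10211:
  Tier 3: (9739/10211)²·(1−1263/9739)·12300/1263 = 7.7102866
  Tier 2: (472/10211)²·(1−43/472)·38470/43 = 1.7374666
  → Var(ȳ_str) = 9.4477532.
Var(ȳ_srs) = (1 − 1306/10211)·24640/1306 = 16.453685.
deff = 9.4477532 / 16.453685 = 0.5742.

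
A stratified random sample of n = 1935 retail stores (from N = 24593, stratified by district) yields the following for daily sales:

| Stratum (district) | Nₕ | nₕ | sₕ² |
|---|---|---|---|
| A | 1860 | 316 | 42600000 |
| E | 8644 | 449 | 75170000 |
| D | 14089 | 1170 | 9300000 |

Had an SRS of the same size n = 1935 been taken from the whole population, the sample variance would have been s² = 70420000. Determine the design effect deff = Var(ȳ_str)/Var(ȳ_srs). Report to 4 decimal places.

Var(ȳ_str) = Σ Wₕ²(1−fₕ)sₕ²/nₕ with Wₕ = Nₕ/24593:
  A: (1860/24593)²·(1−316/1860)·42600000/316 = 640.11755
  E: (8644/24593)²·(1−449/8644)·75170000/449 = 19608.253
  D: (14089/24593)²·(1−1170/14089)·9300000/1170 = 2392.121
  → Var(ȳ_str) = 22640.492.
Var(ȳ_srs) = (1 − 1935/24593)·70420000/1935 = 33529.348.
deff = 22640.492 / 33529.348 = 0.6752.

0.6752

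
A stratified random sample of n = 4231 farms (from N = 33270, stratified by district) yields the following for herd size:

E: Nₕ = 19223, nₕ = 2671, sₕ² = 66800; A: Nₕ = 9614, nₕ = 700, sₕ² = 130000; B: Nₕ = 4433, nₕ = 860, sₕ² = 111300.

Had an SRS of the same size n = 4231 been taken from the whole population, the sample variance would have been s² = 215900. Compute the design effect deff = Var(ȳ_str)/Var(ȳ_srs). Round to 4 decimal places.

0.5258

Var(ȳ_str) = Σ Wₕ²(1−fₕ)sₕ²/nₕ with Wₕ = Nₕ/33270:
  E: (19223/33270)²·(1−2671/19223)·66800/2671 = 7.1890022
  A: (9614/33270)²·(1−700/9614)·130000/700 = 14.378595
  B: (4433/33270)²·(1−860/4433)·111300/860 = 1.8519185
  → Var(ȳ_str) = 23.419516.
Var(ȳ_srs) = (1 − 4231/33270)·215900/4231 = 44.538796.
deff = 23.419516 / 44.538796 = 0.5258.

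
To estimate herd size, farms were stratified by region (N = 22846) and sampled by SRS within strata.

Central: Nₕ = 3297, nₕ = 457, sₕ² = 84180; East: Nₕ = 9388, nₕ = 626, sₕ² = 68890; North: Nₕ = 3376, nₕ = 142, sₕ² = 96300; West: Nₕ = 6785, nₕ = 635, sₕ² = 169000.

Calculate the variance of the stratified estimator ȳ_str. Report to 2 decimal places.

56.11

Var(ȳ_str) = Σₕ Wₕ²(1 − fₕ)sₕ²/nₕ with Wₕ = Nₕ/N, N = 22846.
Central: Wₕ = 0.14431410; term = 0.14431410²·(1 − 0.13861086)·84180/457 = 3.3045297.
East: Wₕ = 0.41092533; term = 0.41092533²·(1 − 0.06668087)·68890/626 = 17.343544.
North: Wₕ = 0.14777204; term = 0.14777204²·(1 − 0.04206161)·96300/142 = 14.186003.
West: Wₕ = 0.29698853; term = 0.29698853²·(1 − 0.09358880)·169000/635 = 21.277353.
Sum = 56.11143.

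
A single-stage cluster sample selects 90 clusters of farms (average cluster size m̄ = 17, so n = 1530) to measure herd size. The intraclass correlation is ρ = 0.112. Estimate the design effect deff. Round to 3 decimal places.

deff = 1 + (17 − 1)·0.112 = 1 + 1.792 = 2.792.

2.792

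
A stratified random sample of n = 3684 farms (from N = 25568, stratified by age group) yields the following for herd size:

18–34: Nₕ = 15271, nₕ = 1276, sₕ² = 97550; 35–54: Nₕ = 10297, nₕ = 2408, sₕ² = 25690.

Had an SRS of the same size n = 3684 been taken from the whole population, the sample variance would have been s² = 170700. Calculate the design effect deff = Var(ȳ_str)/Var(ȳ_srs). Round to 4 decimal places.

0.6636

Var(ȳ_str) = Σ Wₕ²(1−fₕ)sₕ²/nₕ with Wₕ = Nₕ/25568:
  18–34: (15271/25568)²·(1−1276/15271)·97550/1276 = 24.993292
  35–54: (10297/25568)²·(1−2408/10297)·25690/2408 = 1.3257046
  → Var(ȳ_str) = 26.318997.
Var(ȳ_srs) = (1 − 3684/25568)·170700/3684 = 39.659191.
deff = 26.318997 / 39.659191 = 0.6636.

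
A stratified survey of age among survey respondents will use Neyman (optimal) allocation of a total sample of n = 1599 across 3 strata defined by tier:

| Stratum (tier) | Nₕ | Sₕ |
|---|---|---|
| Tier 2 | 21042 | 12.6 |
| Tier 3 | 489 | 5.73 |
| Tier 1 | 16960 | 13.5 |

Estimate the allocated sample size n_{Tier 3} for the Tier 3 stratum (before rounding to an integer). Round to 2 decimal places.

Neyman allocation: nₕ = n·NₕSₕ / Σⱼ NⱼSⱼ.
Σ NⱼSⱼ = 21042·12.6 + 489·5.73 + 16960·13.5 = 496891.17.
n_{Tier 3} = 1599·489·5.73 / 496891.17 = 9.02.

9.02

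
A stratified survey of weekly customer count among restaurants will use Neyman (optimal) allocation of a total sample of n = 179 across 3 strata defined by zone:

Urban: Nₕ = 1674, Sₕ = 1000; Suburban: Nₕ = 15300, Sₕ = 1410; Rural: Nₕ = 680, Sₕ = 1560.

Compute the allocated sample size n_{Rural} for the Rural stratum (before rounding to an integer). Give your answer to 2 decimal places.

Neyman allocation: nₕ = n·NₕSₕ / Σⱼ NⱼSⱼ.
Σ NⱼSⱼ = 1674·1000 + 15300·1410 + 680·1560 = 2.43078 × 10^7.
n_{Rural} = 179·680·1560 / (2.43078 × 10^7) = 7.81.

7.81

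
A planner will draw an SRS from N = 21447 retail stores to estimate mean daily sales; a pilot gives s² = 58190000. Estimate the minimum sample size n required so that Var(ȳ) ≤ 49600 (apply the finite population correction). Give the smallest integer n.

1113

Without fpc, n₀ = s²/D = 58190000/49600 = 1173.1855.
With fpc, (1 − n/N)·s²/n ≤ D requires n ≥ n₀/(1 + n₀/N) = 1173.1855/(1 + 1173.1855/21447) = 1112.3388.
Rounding up, n = 1113.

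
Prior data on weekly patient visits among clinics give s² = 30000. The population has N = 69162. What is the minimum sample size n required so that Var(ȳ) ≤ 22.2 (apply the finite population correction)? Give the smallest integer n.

1326

Without fpc, n₀ = s²/D = 30000/22.2 = 1351.3514.
With fpc, (1 − n/N)·s²/n ≤ D requires n ≥ n₀/(1 + n₀/N) = 1351.3514/(1 + 1351.3514/69162) = 1325.4535.
Rounding up, n = 1326.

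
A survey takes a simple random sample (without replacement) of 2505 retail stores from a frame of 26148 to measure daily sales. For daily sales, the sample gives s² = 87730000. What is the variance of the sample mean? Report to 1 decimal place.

31666.8

Under SRS without replacement, Var(ȳ) = (1 − f)·s²/n with f = n/N = 2505/26148 = 0.09580083.
Var(ȳ) = (1 − 0.09580083)·87730000/2505 = 0.90419917·35021.956 = 31666.824.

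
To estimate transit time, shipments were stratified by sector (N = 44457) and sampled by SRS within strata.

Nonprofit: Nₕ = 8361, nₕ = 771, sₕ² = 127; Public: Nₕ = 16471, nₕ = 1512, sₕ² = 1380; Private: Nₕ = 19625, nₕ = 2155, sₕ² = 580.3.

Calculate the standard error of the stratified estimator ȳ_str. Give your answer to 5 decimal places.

Var(ȳ_str) = Σₕ Wₕ²(1 − fₕ)sₕ²/nₕ with Wₕ = Nₕ/N, N = 44457.
Nonprofit: Wₕ = 0.18806937; term = 0.18806937²·(1 − 0.09221385)·127/771 = 0.0052889448.
Public: Wₕ = 0.37049284; term = 0.37049284²·(1 − 0.09179771)·1380/1512 = 0.11378094.
Private: Wₕ = 0.44143779; term = 0.44143779²·(1 − 0.10980892)·580.3/2155 = 0.046711903.
Sum = 0.16578179.
SE = √(0.16578179) = 0.40716.

0.40716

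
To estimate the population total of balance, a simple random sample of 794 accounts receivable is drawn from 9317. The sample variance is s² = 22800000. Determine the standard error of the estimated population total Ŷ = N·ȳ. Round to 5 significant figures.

1.5101 × 10^6

Var(Ŷ) = N²·Var(ȳ) = N²·(1 − n/N)·s²/n.
f = 794/9317 = 0.08522056; Var(ȳ) = 0.91477944·22800000/794 = 26268.226.
Var(Ŷ) = 9317² · 26268.226 = 2.2802525 × 10^12.
SE(Ŷ) = √(2.2802525 × 10^12) = 1.5101 × 10^6.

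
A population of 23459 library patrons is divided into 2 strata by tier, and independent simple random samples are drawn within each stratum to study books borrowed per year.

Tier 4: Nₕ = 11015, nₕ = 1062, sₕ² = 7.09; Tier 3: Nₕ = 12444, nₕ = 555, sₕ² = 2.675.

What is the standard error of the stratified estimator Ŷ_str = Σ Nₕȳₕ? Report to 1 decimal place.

1202.1

Var(Ŷ_str) = Σₕ Nₕ²(1 − fₕ)sₕ²/nₕ.
Tier 4: 11015²·(1 − 1062/11015)·7.09/1062 = 731914.29.
Tier 3: 12444²·(1 − 555/12444)·2.675/555 = 713076.51.
Sum = 1.4449908 × 10^6.
SE = √(1.4449908 × 10^6) = 1202.1.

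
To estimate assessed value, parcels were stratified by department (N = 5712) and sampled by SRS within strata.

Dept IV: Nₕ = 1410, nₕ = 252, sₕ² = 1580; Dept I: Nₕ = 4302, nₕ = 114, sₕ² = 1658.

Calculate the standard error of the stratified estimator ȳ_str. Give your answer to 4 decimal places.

2.8888

Var(ȳ_str) = Σₕ Wₕ²(1 − fₕ)sₕ²/nₕ with Wₕ = Nₕ/N, N = 5712.
Dept IV: Wₕ = 0.24684874; term = 0.24684874²·(1 − 0.17872340)·1580/252 = 0.3137674.
Dept I: Wₕ = 0.75315126; term = 0.75315126²·(1 − 0.02649930)·1658/114 = 8.0311984.
Sum = 8.3449658.
SE = √(8.3449658) = 2.8888.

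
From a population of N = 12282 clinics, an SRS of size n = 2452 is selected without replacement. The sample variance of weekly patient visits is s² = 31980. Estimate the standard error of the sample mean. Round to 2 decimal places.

3.23

Under SRS without replacement, Var(ȳ) = (1 − f)·s²/n with f = n/N = 2452/12282 = 0.19964175.
Var(ȳ) = (1 − 0.19964175)·31980/2452 = 0.80035825·13.042414 = 10.438604.
SE(ȳ) = √(10.438604) = 3.23.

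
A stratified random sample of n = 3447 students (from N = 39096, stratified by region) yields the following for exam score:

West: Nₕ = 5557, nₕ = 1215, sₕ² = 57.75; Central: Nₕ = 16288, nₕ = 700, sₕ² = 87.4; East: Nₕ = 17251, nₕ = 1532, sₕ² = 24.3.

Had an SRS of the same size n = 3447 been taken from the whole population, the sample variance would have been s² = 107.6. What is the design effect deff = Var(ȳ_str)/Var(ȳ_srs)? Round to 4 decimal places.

Var(ȳ_str) = Σ Wₕ²(1−fₕ)sₕ²/nₕ with Wₕ = Nₕ/39096:
  West: (5557/39096)²·(1−1215/5557)·57.75/1215 = 7.5031093 × 10^-4
  Central: (16288/39096)²·(1−700/16288)·87.4/700 = 0.020739911
  East: (17251/39096)²·(1−1532/17251)·24.3/1532 = 0.0028139867
  → Var(ȳ_str) = 0.024304209.
Var(ȳ_srs) = (1 − 3447/39096)·107.6/3447 = 0.02846335.
deff = 0.024304209 / 0.02846335 = 0.8539.

0.8539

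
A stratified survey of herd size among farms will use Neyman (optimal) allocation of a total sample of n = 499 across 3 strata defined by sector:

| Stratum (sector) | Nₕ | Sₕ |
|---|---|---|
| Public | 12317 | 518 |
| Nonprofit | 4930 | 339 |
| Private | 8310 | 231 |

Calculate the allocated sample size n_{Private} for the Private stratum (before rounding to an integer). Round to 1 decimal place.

Neyman allocation: nₕ = n·NₕSₕ / Σⱼ NⱼSⱼ.
Σ NⱼSⱼ = 12317·518 + 4930·339 + 8310·231 = 9.971086 × 10^6.
n_{Private} = 499·8310·231 / (9.971086 × 10^6) = 96.1.

96.1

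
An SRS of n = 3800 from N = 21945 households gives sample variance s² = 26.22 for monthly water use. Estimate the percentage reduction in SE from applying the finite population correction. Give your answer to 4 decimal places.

f = n/N = 3800/21945 = 0.17316017.
SE_no-fpc = √(s²/n) = 0.083066239; SE_fpc = √((1−f)s²/n) = 0.07553274.
Ratio = √(1−f) = 0.90930733. Reduction = 100·(1 − 0.90930733) = 9.0693%.

9.0693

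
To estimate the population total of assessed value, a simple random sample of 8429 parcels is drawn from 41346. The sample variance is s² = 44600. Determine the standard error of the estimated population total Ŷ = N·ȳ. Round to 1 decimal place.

Var(Ŷ) = N²·Var(ȳ) = N²·(1 − n/N)·s²/n.
f = 8429/41346 = 0.20386494; Var(ȳ) = 0.79613506·44600/8429 = 4.2125547.
Var(Ŷ) = 41346² · 4.2125547 = 7.2013274 × 10^9.
SE(Ŷ) = √(7.2013274 × 10^9) = 84860.6.

84860.6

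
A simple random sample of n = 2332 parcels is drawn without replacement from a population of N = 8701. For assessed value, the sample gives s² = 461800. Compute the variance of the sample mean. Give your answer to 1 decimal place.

145.0

Under SRS without replacement, Var(ȳ) = (1 − f)·s²/n with f = n/N = 2332/8701 = 0.26801517.
Var(ȳ) = (1 − 0.26801517)·461800/2332 = 0.73198483·198.02744 = 144.95308.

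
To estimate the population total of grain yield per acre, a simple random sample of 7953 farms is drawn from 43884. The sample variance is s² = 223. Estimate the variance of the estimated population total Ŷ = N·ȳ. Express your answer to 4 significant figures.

Var(Ŷ) = N²·Var(ȳ) = N²·(1 − n/N)·s²/n.
f = 7953/43884 = 0.18122778; Var(ȳ) = 0.81877222·223/7953 = 0.022958155.
Var(Ŷ) = 43884² · 0.022958155 = 4.421294 × 10^7.

4.421 × 10^7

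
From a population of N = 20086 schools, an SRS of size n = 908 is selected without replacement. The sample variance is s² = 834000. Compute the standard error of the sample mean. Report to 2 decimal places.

Under SRS without replacement, Var(ȳ) = (1 − f)·s²/n with f = n/N = 908/20086 = 0.04520562.
Var(ȳ) = (1 − 0.04520562)·834000/908 = 0.95479438·918.5022 = 876.98074.
SE(ȳ) = √(876.98074) = 29.61.

29.61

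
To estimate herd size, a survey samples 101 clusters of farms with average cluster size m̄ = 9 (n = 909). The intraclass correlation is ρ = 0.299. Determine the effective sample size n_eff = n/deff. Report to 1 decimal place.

268.0

deff = 1 + (9 − 1)·0.299 = 1 + 2.392 = 3.392.
n_eff = 909 / 3.392 = 268.0.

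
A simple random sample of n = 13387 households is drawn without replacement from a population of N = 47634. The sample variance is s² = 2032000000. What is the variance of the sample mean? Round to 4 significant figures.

109100

Under SRS without replacement, Var(ȳ) = (1 − f)·s²/n with f = n/N = 13387/47634 = 0.28103875.
Var(ȳ) = (1 − 0.28103875)·2032000000/13387 = 0.71896125·151789.05 = 109130.44.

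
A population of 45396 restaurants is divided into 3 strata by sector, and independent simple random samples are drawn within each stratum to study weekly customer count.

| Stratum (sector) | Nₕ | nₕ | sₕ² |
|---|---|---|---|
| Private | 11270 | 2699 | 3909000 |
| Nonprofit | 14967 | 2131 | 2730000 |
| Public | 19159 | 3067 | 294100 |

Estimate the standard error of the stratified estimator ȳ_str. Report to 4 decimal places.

14.2007

Var(ȳ_str) = Σₕ Wₕ²(1 − fₕ)sₕ²/nₕ with Wₕ = Nₕ/N, N = 45396.
Private: Wₕ = 0.24825976; term = 0.24825976²·(1 − 0.23948536)·3909000/2699 = 67.886438.
Nonprofit: Wₕ = 0.32969865; term = 0.32969865²·(1 − 0.14237990)·2730000/2131 = 119.42864.
Public: Wₕ = 0.42204159; term = 0.42204159²·(1 − 0.16008142)·294100/3067 = 14.345938.
Sum = 201.66102.
SE = √(201.66102) = 14.2007.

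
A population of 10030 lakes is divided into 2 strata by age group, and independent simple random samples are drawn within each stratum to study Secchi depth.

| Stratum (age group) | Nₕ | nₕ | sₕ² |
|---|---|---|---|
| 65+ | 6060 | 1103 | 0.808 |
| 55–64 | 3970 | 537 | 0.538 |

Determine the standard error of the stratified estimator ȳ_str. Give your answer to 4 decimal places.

0.0188

Var(ȳ_str) = Σₕ Wₕ²(1 − fₕ)sₕ²/nₕ with Wₕ = Nₕ/N, N = 10030.
65+: Wₕ = 0.60418744; term = 0.60418744²·(1 − 0.18201320)·0.808/1103 = 2.1873865 × 10^-4.
55–64: Wₕ = 0.39581256; term = 0.39581256²·(1 − 0.13526448)·0.538/537 = 1.3572831 × 10^-4.
Sum = 3.5446696 × 10^-4.
SE = √(3.5446696 × 10^-4) = 0.0188.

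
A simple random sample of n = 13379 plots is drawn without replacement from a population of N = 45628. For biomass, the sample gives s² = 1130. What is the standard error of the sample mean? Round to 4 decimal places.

Under SRS without replacement, Var(ȳ) = (1 − f)·s²/n with f = n/N = 13379/45628 = 0.29321908.
Var(ȳ) = (1 − 0.29321908)·1130/13379 = 0.70678092·0.084460722 = 0.059695227.
SE(ȳ) = √(0.059695227) = 0.2443.

0.2443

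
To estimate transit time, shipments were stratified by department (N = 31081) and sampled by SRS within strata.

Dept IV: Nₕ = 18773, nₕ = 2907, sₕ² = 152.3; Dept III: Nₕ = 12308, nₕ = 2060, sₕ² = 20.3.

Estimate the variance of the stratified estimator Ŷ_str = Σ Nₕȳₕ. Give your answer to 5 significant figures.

Var(Ŷ_str) = Σₕ Nₕ²(1 − fₕ)sₕ²/nₕ.
Dept IV: 18773²·(1 − 2907/18773)·152.3/2907 = 1.5604721 × 10^7.
Dept III: 12308²·(1 − 2060/12308)·20.3/2060 = 1.242955 × 10^6.
Sum = 1.6847676 × 10^7.

1.6848 × 10^7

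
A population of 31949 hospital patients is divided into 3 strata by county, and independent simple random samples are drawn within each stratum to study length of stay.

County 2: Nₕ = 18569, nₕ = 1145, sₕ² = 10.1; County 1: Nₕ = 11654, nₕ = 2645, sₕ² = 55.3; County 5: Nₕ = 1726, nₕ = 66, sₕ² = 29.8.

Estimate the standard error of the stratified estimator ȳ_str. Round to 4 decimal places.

Var(ȳ_str) = Σₕ Wₕ²(1 − fₕ)sₕ²/nₕ with Wₕ = Nₕ/N, N = 31949.
County 2: Wₕ = 0.58120755; term = 0.58120755²·(1 − 0.06166191)·10.1/1145 = 0.0027960036.
County 1: Wₕ = 0.36476885; term = 0.36476885²·(1 − 0.22696070)·55.3/2645 = 0.0021504855.
County 5: Wₕ = 0.05402360; term = 0.05402360²·(1 − 0.03823870)·29.8/66 = 0.0012673795.
Sum = 0.0062138686.
SE = √(0.0062138686) = 0.0788.

0.0788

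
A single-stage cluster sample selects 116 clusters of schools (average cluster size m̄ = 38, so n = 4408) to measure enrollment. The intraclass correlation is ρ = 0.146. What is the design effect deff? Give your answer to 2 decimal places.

deff = 1 + (38 − 1)·0.146 = 1 + 5.402 = 6.402.

6.40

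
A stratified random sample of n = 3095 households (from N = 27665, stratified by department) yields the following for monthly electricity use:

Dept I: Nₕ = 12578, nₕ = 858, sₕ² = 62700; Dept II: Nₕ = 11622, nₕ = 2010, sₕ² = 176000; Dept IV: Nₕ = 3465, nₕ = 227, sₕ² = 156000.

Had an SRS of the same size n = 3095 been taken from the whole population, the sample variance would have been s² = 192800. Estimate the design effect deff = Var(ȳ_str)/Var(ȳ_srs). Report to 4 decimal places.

Var(ȳ_str) = Σ Wₕ²(1−fₕ)sₕ²/nₕ with Wₕ = Nₕ/27665:
  Dept I: (12578/27665)²·(1−858/12578)·62700/858 = 14.075314
  Dept II: (11622/27665)²·(1−2010/11622)·176000/2010 = 12.78056
  Dept IV: (3465/27665)²·(1−227/3465)·156000/227 = 10.07436
  → Var(ȳ_str) = 36.930234.
Var(ȳ_srs) = (1 − 3095/27665)·192800/3095 = 55.324928.
deff = 36.930234 / 55.324928 = 0.6675.

0.6675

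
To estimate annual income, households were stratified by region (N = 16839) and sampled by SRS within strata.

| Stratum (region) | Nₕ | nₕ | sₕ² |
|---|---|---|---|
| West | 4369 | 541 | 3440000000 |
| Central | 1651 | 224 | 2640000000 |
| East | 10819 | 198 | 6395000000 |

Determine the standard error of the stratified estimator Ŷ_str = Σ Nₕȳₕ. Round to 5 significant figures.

Var(Ŷ_str) = Σₕ Nₕ²(1 − fₕ)sₕ²/nₕ.
West: 4369²·(1 − 541/4369)·3440000000/541 = 1.0634453 × 10^14.
Central: 1651²·(1 − 224/1651)·2640000000/224 = 2.7766872 × 10^13.
East: 10819²·(1 − 198/10819)·6395000000/198 = 3.7113156 × 10^15.
Sum = 3.845427 × 10^15.
SE = √(3.845427 × 10^15) = 6.2012 × 10^7.

6.2012 × 10^7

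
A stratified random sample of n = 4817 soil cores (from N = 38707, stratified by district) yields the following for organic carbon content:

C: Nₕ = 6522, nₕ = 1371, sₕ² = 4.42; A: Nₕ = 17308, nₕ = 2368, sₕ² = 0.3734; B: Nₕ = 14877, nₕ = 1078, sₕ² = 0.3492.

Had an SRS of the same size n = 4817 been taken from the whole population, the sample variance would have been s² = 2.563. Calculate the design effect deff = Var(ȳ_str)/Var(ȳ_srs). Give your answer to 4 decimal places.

Var(ȳ_str) = Σ Wₕ²(1−fₕ)sₕ²/nₕ with Wₕ = Nₕ/38707:
  C: (6522/38707)²·(1−1371/6522)·4.42/1371 = 7.2289985 × 10^-5
  A: (17308/38707)²·(1−2368/17308)·0.3734/2368 = 2.7215171 × 10^-5
  B: (14877/38707)²·(1−1078/14877)·0.3492/1078 = 4.4385327 × 10^-5
  → Var(ȳ_str) = 1.4389048 × 10^-4.
Var(ȳ_srs) = (1 − 4817/38707)·2.563/4817 = 4.6585849 × 10^-4.
deff = (1.4389048 × 10^-4) / (4.6585849 × 10^-4) = 0.3089.

0.3089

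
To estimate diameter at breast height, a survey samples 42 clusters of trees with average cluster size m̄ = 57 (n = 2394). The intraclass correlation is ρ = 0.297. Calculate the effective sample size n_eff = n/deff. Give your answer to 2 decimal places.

deff = 1 + (57 − 1)·0.297 = 1 + 16.632 = 17.632.
n_eff = 2394 / 17.632 = 135.78.

135.78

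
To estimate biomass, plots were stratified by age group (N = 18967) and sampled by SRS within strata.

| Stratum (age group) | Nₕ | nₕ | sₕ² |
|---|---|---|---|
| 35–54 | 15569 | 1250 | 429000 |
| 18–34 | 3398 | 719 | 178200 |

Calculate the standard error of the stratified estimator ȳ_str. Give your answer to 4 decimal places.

14.7970

Var(ȳ_str) = Σₕ Wₕ²(1 − fₕ)sₕ²/nₕ with Wₕ = Nₕ/N, N = 18967.
35–54: Wₕ = 0.82084673; term = 0.82084673²·(1 − 0.08028775)·429000/1250 = 212.67841.
18–34: Wₕ = 0.17915327; term = 0.17915327²·(1 − 0.21159506)·178200/719 = 6.2715893.
Sum = 218.95.
SE = √(218.95) = 14.7970.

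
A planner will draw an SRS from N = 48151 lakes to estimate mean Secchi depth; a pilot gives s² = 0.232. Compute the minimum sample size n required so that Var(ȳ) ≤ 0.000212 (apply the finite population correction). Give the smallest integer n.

1071

Without fpc, n₀ = s²/D = 0.232/0.000212 = 1094.3396.
With fpc, (1 − n/N)·s²/n ≤ D requires n ≥ n₀/(1 + n₀/N) = 1094.3396/(1 + 1094.3396/48151) = 1070.0210.
Rounding up, n = 1071.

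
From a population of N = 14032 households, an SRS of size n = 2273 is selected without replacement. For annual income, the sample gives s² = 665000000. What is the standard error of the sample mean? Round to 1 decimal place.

495.1

Under SRS without replacement, Var(ȳ) = (1 − f)·s²/n with f = n/N = 2273/14032 = 0.16198689.
Var(ȳ) = (1 − 0.16198689)·665000000/2273 = 0.83801311·292564.89 = 245173.22.
SE(ȳ) = √(245173.22) = 495.1.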